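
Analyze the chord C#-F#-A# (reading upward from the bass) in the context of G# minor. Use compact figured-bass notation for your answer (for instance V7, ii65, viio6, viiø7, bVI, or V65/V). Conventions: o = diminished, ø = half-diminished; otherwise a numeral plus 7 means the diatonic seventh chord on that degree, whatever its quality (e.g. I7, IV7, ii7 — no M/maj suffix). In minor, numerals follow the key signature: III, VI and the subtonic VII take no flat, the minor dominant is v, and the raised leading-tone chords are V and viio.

VII64

The pitches F#-A#-C# form a major triad rooted on F#.
F# is scale degree 7 in G# minor, and a major triad on that degree is written VII.
With C# in the bass the chord is in second inversion, so the figured bass is 64.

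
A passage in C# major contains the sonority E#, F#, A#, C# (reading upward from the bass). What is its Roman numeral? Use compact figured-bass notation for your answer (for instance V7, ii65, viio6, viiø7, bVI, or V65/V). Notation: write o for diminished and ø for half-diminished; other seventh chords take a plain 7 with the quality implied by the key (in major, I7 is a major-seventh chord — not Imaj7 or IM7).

IV42

The pitches F#-A#-C#-E# form a major seventh chord rooted on F#.
F# is scale degree 4 in C# major, and a major seventh chord on that degree is written IV7.
With E# in the bass the chord is in third inversion, so the figured bass is 42.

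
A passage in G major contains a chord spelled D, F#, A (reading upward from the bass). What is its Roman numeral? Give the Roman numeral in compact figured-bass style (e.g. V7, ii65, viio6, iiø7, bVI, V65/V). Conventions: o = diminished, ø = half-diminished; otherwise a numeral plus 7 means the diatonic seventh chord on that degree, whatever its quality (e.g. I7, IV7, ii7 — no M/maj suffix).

V

The pitches D-F#-A form a major triad rooted on D.
D is scale degree 5 in G major, and a major triad on that degree is written V.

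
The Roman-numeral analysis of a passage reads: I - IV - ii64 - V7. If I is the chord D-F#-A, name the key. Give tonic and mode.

The anchor chord is a major triad on D, labeled I.
If D is scale degree 1 and the mode makes that degree carry a major triad, the tonic is D and the mode is major.

D major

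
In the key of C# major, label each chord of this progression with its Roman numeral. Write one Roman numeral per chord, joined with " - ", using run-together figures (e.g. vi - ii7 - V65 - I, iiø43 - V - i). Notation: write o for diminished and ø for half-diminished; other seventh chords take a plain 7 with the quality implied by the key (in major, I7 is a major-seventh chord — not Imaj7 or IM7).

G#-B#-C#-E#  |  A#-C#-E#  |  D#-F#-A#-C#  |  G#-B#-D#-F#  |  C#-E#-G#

I43 - vi - ii7 - V7 - I

G#-B#-C#-E#: root C# is the tonic; major seventh chord there is I43.
A#-C#-E# has root A#, degree 6 in C# major, so vi.
D#-F#-A#-C# has root D#, degree 2 in C# major, so ii7.
G#-B#-D#-F#: root G# is the dominant; dominant seventh chord there is V7.
C#-E#-G#: major triad on C# = scale degree 1 → I.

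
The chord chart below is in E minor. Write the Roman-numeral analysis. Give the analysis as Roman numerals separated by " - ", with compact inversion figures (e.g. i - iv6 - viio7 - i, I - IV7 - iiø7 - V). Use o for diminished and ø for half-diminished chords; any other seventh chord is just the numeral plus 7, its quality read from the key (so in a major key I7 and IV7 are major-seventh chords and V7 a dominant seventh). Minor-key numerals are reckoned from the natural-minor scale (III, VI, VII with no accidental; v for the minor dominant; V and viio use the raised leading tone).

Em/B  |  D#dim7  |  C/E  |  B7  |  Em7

i64 - viio7 - VI6 - V7 - i7

Em/B: root E is the tonic; minor triad there is i64.
D#dim7 has root D#, degree 7 in E minor, so viio7.
C/E has root C, degree 6 in E minor, so VI6.
B7: root B is the dominant; dominant seventh chord there is V7.
Em7: minor seventh chord on E = scale degree 1 → i7.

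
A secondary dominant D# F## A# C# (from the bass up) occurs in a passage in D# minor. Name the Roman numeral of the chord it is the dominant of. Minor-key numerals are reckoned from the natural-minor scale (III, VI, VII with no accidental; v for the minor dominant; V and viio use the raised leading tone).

iv

The chord is a dominant seventh chord on D#.
A dominant resolves down a perfect fifth: D# → G#. In D# minor, G# is scale degree 4, i.e. iv.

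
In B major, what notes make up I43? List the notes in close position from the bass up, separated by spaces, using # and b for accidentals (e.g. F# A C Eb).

F# A# B D#

The numeral's case and figure indicate a major seventh chord. In B major its root, scale degree 1, is B.
That chord is spelled B-D#-F#-A#.
With the 43 figure the chord is in second inversion; from the bass F# upward in close position it reads F#-A#-B-D#.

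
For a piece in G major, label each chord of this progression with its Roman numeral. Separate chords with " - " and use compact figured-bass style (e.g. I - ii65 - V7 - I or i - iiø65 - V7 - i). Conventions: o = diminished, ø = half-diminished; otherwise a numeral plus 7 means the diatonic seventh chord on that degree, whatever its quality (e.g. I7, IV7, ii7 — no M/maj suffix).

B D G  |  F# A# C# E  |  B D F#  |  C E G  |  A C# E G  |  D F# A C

I6 - V7/iii - iii - IV - V7/V - V7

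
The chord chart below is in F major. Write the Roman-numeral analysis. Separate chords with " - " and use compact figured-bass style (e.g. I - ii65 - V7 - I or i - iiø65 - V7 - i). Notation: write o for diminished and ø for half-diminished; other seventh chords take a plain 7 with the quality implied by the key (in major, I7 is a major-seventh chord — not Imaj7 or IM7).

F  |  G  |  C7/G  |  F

I - V/V - V43 - I

F: major triad on F = scale degree 1 → I.
G: chromatic; G is V of V, so V/V.
C7/G: root C is the dominant; dominant seventh chord there is V43.
F: major triad on F = scale degree 1 → I.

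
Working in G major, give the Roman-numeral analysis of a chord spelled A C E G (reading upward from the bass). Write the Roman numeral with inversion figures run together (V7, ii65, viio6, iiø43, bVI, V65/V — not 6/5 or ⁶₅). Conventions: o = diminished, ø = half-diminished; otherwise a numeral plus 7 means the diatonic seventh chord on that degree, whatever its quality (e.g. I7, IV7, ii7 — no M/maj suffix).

Stacked in thirds the chord is A-C-E-G: a minor seventh chord on A.
A is scale degree 2 in G major, and a minor seventh chord on that degree is written ii7.

ii7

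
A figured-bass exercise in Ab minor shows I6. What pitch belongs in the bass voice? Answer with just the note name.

C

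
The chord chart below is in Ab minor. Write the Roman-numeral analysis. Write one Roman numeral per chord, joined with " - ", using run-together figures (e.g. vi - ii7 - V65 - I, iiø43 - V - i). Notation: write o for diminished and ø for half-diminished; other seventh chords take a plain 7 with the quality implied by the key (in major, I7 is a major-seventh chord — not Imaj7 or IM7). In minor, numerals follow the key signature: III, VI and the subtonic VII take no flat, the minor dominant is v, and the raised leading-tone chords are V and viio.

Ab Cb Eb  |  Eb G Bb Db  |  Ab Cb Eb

i - V7 - i

Ab-Cb-Eb: minor triad on Ab = scale degree 1 → i.
Eb-G-Bb-Db: root Eb is the dominant; dominant seventh chord there is V7.
Ab-Cb-Eb: root Ab is the tonic; minor triad there is i.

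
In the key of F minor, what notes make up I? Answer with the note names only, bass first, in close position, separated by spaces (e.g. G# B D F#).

F A C

Scale degree 1 in F minor is F; here the chord built on it is altered to a major triad. I is the major tonic (Picardy third), borrowed from the parallel major.
So the chord is F-A-C.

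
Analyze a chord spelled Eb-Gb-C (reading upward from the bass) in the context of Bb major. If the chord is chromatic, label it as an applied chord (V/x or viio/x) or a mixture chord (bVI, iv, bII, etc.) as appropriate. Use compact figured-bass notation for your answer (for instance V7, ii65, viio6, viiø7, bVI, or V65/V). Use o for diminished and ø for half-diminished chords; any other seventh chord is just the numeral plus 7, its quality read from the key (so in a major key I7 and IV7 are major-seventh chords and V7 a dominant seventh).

iio6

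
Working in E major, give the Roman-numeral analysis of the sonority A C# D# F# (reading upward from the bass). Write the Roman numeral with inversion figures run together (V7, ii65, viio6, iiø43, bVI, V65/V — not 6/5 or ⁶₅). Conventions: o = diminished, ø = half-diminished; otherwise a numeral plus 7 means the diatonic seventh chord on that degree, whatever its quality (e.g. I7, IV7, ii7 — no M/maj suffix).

viiø43

Stacked in thirds the chord is D#-F#-A-C#: a half-diminished seventh chord on D#.
In E major, D# is the leading tone; the diatonic half-diminished seventh chord there is viiø7.
With A in the bass the chord is in second inversion, so the figured bass is 43.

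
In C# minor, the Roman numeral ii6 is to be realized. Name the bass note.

ii in C# minor has root D#; the chord is D#-F#-A#.
The figure 6 means first inversion — the third is in the bass.

F#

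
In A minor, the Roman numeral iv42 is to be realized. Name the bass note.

C

iv in A minor has root D; the chord is D-F-A-C.
The figure 42 means third inversion — the seventh is in the bass.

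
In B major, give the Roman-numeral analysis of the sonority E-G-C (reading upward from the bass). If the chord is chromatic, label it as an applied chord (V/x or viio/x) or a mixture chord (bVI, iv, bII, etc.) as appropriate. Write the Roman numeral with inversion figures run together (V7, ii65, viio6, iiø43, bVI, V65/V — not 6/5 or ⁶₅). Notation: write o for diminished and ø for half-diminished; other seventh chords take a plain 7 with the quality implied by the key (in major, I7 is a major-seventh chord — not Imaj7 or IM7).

Stacked in thirds the chord is C-E-G: a major triad on C.
C is the lowered second degree of B major (diatonic 2 would be C#). This is the Neapolitan sixth — a major triad on the lowered second degree, here in its customary first inversion.
With E in the bass the chord is in first inversion, so the figured bass is 6.

bII6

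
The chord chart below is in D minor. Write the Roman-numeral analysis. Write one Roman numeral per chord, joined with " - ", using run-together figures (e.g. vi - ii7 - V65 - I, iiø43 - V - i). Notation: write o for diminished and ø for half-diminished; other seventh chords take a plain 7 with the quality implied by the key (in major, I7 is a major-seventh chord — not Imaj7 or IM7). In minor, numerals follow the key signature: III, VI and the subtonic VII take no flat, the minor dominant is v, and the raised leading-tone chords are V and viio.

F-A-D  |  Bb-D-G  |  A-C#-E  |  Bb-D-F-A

F-A-D: minor triad on D = scale degree 1 → i6.
Bb-D-G: root G is the subdominant; minor triad there is iv6.
A-C#-E: major triad on A = scale degree 5 → V.
Bb-D-F-A: root Bb is the submediant; major seventh chord there is VI7.

i6 - iv6 - V - VI7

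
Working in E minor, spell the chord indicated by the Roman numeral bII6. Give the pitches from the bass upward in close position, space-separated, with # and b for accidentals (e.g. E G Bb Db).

Scale degree 2 in E minor is F#; lowering it a half step gives F. bII6 is the Neapolitan sixth — a major triad on the lowered second degree, here in its customary first inversion.
So the chord is F-A-C, a major triad.
The figured bass 6 indicates first inversion, placing the third (A) in the bass: A-C-F.

A C F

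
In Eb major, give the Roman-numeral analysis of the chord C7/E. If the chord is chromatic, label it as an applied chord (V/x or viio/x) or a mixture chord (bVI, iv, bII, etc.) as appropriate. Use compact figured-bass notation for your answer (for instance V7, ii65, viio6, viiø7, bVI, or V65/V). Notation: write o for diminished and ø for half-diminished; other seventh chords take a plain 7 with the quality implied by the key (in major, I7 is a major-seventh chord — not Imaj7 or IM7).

V65/ii

Stacked in thirds the chord is C-E-G-Bb: a dominant seventh chord on C.
C is not a diatonic chord root with this quality in Eb major, but it lies a perfect fifth above F (ii), so the chord functions as an applied dominant of ii.
With E in the bass the chord is in first inversion, so the figured bass is 65.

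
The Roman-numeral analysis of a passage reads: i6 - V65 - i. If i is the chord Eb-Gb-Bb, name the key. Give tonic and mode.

Eb minor

The anchor chord is a minor triad on Eb, labeled i.
If Eb is scale degree 1 and the mode makes that degree carry a minor triad, the tonic is Eb and the mode is minor.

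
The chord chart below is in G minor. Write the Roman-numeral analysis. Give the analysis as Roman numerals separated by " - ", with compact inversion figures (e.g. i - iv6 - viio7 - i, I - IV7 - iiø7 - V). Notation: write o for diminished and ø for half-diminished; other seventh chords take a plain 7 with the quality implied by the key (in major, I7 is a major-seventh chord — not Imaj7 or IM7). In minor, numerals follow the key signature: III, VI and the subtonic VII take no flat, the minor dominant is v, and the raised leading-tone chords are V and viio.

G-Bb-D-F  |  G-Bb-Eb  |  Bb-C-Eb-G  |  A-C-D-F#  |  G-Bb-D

G-Bb-D-F: root G is the tonic; minor seventh chord there is i7.
G-Bb-Eb: major triad on Eb = scale degree 6 → VI6.
Bb-C-Eb-G: minor seventh chord on C = scale degree 4 → iv42.
A-C-D-F#: root D is the dominant; dominant seventh chord there is V43.
G-Bb-D: minor triad on G = scale degree 1 → i.

i7 - VI6 - iv42 - V43 - i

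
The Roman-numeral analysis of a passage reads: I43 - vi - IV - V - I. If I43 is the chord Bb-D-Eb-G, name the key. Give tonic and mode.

Eb major

I43 is given as Bb-D-Eb-G — a major seventh chord with root Eb.
If Eb is scale degree 1 and the mode makes that degree carry a major seventh chord, the tonic is Eb and the mode is major.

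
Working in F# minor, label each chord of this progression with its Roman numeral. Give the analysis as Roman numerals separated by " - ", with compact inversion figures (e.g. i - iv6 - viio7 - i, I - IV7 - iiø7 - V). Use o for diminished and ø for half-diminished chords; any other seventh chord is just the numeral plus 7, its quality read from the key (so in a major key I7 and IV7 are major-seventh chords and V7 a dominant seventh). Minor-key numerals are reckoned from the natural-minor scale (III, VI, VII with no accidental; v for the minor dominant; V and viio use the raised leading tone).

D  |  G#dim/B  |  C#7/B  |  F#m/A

D: major triad on D = scale degree 6 → VI.
G#dim/B: root G# is the supertonic; diminished triad there is iio6.
C#7/B: root C# is the dominant; dominant seventh chord there is V42.
F#m/A has root F#, degree 1 in F# minor, so i6.

VI - iio6 - V42 - i6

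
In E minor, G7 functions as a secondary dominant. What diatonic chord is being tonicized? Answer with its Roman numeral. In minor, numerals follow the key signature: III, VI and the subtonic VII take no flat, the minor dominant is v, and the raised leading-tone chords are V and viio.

VI

The chord is a dominant seventh chord on G.
A dominant resolves down a perfect fifth: G → C. In E minor, C is scale degree 6, i.e. VI.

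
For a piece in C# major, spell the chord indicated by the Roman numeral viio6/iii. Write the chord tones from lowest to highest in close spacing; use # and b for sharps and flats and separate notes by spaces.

F## A# D##

The slash marks an applied leading-tone chord: viio of iii. In C# major, iii is E#, so the leading tone to it is D##, a half step below.
Building a diminished triad on D## gives D##-F##-A#.
With the 6 figure the chord is in first inversion; from the bass F## upward in close position it reads F##-A#-D##.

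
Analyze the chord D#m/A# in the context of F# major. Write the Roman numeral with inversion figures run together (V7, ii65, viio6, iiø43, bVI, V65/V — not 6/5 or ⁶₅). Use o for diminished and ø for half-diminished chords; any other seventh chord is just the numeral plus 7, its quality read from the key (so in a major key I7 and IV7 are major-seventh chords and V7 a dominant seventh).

vi64

The pitches D#-F#-A# form a minor triad rooted on D#.
In F# major, D# is the submediant; the diatonic minor triad there is vi.
With A# in the bass the chord is in second inversion, so the figured bass is 64.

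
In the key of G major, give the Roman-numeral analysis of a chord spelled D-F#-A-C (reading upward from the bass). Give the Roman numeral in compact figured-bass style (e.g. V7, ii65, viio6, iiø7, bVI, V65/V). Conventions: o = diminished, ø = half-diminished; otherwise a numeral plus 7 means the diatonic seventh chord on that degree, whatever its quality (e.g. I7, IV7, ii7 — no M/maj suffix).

V7

The pitches D-F#-A-C form a dominant seventh chord rooted on D.
In G major, D is the dominant; the diatonic dominant seventh chord there is V7.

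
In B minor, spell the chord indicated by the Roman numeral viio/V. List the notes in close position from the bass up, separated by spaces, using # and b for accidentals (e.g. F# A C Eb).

E# G# B

viio/V is a secondary leading-tone chord. The target V is F# in B minor; the applied chord is rooted a semitone below, on E#.
Building a diminished triad on E# gives E#-G#-B.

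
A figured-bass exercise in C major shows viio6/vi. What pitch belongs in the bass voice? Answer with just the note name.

B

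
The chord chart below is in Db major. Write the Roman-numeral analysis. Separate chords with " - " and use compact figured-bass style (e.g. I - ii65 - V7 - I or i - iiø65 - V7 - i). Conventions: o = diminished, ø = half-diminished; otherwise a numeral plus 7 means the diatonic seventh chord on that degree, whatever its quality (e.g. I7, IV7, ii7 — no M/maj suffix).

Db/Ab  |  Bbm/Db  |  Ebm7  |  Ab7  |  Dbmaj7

I64 - vi6 - ii7 - V7 - I7

Db/Ab: root Db is the tonic; major triad there is I64.
Bbm/Db has root Bb, degree 6 in Db major, so vi6.
Ebm7: root Eb is the supertonic; minor seventh chord there is ii7.
Ab7 has root Ab, degree 5 in Db major, so V7.
Dbmaj7 has root Db, degree 1 in Db major, so I7.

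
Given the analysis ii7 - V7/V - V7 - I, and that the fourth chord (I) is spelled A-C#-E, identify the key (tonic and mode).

I is given as A-C#-E — a major triad with root A.
If A is scale degree 1 and the mode makes that degree carry a major triad, the tonic is A and the mode is major.

A major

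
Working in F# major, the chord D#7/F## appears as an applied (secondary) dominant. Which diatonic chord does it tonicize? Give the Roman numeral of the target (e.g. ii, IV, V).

ii

The chord is a dominant seventh chord on D#.
A dominant resolves down a perfect fifth: D# → G#. In F# major, G# is scale degree 2, i.e. ii.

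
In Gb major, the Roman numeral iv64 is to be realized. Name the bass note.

Gb

iv in Gb major has root Cb; the chord is Cb-Ebb-Gb.
The figure 64 means second inversion — the fifth is in the bass.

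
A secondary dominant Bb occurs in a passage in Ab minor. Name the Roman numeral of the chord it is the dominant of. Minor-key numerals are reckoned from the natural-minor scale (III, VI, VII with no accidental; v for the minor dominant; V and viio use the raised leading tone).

V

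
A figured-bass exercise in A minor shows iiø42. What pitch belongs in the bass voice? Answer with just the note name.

A

iiø in A minor has root B; the chord is B-D-F-A.
The figure 42 means third inversion — the seventh is in the bass.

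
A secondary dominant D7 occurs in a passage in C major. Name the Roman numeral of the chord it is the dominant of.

V

The chord is a dominant seventh chord on D.
A dominant resolves down a perfect fifth: D → G. In C major, G is scale degree 5, i.e. V.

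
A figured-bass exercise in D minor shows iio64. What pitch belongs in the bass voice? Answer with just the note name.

Bb

iio in D minor has root E; the chord is E-G-Bb.
The figure 64 means second inversion — the fifth is in the bass.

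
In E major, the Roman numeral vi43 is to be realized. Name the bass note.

G#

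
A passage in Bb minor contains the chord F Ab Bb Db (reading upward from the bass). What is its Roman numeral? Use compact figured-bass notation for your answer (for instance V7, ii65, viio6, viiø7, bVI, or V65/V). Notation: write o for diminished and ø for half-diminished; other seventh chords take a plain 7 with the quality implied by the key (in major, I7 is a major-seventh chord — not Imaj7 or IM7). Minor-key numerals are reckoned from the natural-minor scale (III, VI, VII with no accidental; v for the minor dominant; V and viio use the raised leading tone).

The pitches Bb-Db-F-Ab form a minor seventh chord rooted on Bb.
In Bb minor, Bb is the tonic; the diatonic minor seventh chord there is i7.
With F in the bass the chord is in second inversion, so the figured bass is 43.

i43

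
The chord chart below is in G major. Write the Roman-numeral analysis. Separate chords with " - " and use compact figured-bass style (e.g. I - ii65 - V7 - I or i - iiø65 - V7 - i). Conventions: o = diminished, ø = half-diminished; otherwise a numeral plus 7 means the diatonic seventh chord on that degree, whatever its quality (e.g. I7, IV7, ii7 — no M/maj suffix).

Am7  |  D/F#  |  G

ii7 - V6 - I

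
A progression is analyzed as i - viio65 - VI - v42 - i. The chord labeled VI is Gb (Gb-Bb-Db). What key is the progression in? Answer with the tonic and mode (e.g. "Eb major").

The anchor chord is a major triad on Gb, labeled VI.
If Gb is scale degree 6 and the mode makes that degree carry a major triad, the tonic is Bb and the mode is minor.

Bb minor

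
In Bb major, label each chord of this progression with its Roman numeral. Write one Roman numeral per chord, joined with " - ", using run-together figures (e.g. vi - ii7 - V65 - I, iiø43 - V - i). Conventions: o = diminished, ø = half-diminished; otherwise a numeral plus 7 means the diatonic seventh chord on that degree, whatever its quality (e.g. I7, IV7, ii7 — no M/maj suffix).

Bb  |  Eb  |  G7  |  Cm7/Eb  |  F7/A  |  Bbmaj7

Bb: major triad on Bb = scale degree 1 → I.
Eb: root Eb is the subdominant; major triad there is IV.
G7: a dominant seventh chord on G, the applied dominant of ii → V7/ii.
Cm7/Eb: root C is the supertonic; minor seventh chord there is ii65.
F7/A: dominant seventh chord on F = scale degree 5 → V65.
Bbmaj7: root Bb is the tonic; major seventh chord there is I7.

I - IV - V7/ii - ii65 - V65 - I7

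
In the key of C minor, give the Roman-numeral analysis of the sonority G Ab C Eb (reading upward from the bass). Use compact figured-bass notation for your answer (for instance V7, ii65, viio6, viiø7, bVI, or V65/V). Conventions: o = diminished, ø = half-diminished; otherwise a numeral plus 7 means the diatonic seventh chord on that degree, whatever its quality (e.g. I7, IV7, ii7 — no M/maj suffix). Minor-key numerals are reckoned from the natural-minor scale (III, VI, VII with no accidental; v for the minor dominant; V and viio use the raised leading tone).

VI42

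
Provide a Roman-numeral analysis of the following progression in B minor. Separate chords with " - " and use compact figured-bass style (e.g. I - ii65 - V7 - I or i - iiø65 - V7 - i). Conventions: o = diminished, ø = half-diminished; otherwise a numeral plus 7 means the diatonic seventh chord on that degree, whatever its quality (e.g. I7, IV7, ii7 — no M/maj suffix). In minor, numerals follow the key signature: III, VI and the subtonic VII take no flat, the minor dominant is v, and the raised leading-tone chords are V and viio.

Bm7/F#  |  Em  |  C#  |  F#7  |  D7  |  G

Bm7/F#: minor seventh chord on B = scale degree 1 → i43.
Em: root E is the subdominant; minor triad there is iv.
C#: a major triad on C#, the applied dominant of V → V/V.
F#7 has root F#, degree 5 in B minor, so V7.
D7: chromatic; D is V of VI, so V7/VI.
G: major triad on G = scale degree 6 → VI.

i43 - iv - V/V - V7 - V7/VI - VI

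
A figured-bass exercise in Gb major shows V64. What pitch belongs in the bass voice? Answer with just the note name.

Ab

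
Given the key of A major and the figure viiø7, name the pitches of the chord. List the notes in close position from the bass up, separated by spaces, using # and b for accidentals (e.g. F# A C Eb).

G# B D F#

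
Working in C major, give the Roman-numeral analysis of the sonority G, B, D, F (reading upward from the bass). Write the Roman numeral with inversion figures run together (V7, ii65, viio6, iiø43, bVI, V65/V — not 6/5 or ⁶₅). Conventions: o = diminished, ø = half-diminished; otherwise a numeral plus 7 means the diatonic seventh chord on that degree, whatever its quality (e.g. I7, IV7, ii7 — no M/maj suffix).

V7

The pitches G-B-D-F form a dominant seventh chord rooted on G.
G is scale degree 5 in C major, and a dominant seventh chord on that degree is written V7.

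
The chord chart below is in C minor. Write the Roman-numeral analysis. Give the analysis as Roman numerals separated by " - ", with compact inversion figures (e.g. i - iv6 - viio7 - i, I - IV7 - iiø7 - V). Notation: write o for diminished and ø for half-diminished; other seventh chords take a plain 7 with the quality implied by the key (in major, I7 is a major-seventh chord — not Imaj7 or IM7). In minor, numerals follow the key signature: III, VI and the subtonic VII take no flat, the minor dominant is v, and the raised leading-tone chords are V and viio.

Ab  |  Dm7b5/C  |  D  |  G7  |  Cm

VI - iiø42 - V/V - V7 - i

Ab: root Ab is the submediant; major triad there is VI.
Dm7b5/C: root D is the supertonic; half-diminished seventh chord there is iiø42.
D: chromatic; D is V of V, so V/V.
G7: root G is the dominant; dominant seventh chord there is V7.
Cm has root C, degree 1 in C minor, so i.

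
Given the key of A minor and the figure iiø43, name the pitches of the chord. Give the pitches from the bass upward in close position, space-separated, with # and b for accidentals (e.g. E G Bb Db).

In A minor, the supertonic is B, and the diatonic chord built there is a half-diminished seventh chord.
Stacking thirds from B gives B-D-F-A.
The figured bass 43 indicates second inversion, placing the fifth (F) in the bass: F-A-B-D.

F A B D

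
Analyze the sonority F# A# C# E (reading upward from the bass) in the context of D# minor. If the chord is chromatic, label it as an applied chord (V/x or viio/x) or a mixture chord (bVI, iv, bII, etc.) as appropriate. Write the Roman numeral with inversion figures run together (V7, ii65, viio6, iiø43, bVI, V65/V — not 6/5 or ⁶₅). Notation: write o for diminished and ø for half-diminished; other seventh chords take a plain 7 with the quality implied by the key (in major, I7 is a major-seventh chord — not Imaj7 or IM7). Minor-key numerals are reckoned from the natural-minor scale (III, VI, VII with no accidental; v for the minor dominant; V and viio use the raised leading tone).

Stacked in thirds the chord is F#-A#-C#-E: a dominant seventh chord on F#.
F# is not a diatonic chord root with this quality in D# minor, but it lies a perfect fifth above B (VI), so the chord functions as an applied dominant of VI.

V7/VI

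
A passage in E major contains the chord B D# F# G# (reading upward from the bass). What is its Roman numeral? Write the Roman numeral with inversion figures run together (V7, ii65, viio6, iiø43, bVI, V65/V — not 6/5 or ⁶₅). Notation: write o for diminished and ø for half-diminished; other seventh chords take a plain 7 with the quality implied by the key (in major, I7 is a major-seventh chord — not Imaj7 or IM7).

iii65

Stacked in thirds the chord is G#-B-D#-F#: a minor seventh chord on G#.
In E major, G# is the mediant; the diatonic minor seventh chord there is iii7.
With B in the bass the chord is in first inversion, so the figured bass is 65.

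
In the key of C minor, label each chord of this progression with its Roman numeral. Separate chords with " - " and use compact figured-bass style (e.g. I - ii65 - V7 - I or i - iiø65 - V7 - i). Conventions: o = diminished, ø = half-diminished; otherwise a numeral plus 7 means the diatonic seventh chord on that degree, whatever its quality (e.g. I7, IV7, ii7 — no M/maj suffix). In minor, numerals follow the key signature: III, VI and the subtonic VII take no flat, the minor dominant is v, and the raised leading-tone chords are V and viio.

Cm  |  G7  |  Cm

Cm has root C, degree 1 in C minor, so i.
G7: dominant seventh chord on G = scale degree 5 → V7.
Cm: minor triad on C = scale degree 1 → i.

i - V7 - i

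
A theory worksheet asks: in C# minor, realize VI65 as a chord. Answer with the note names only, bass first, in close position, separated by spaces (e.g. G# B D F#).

C# E G# A

The numeral's case and figure indicate a major seventh chord. In C# minor its root, the sixth degree, is A.
That chord is spelled A-C#-E-G#.
With the 65 figure the chord is in first inversion; from the bass C# upward in close position it reads C#-E-G#-A.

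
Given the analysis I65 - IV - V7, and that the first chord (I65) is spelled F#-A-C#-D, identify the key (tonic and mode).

I65 is given as F#-A-C#-D — a major seventh chord with root D.
If D is scale degree 1 and the mode makes that degree carry a major seventh chord, the tonic is D and the mode is major.

D major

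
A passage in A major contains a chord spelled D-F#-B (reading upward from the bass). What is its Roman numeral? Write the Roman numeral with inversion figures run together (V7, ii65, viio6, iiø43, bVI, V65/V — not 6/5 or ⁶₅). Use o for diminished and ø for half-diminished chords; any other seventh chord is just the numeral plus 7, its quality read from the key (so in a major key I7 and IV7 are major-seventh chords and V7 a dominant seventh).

ii6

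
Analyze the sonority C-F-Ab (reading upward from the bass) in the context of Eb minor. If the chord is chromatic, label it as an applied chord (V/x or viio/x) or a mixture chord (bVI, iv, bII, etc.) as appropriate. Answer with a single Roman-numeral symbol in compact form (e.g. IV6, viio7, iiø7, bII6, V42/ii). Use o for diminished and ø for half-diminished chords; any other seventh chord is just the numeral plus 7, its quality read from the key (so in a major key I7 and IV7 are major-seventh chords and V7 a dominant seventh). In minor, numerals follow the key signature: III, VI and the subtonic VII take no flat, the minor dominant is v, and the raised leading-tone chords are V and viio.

ii64

Stacked in thirds the chord is F-Ab-C: a minor triad on F.
F is the second degree of Eb minor. This is the minor supertonic, borrowed from the parallel major (the Dorian ii).
With C in the bass the chord is in second inversion, so the figured bass is 64.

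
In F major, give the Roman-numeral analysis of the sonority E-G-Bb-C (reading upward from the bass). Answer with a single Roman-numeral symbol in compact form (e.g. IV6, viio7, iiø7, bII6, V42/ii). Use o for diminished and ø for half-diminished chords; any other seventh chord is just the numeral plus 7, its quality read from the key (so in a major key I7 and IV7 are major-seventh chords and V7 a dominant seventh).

Stacked in thirds the chord is C-E-G-Bb: a dominant seventh chord on C.
C is scale degree 5 in F major, and a dominant seventh chord on that degree is written V7.
With E in the bass the chord is in first inversion, so the figured bass is 65.

V65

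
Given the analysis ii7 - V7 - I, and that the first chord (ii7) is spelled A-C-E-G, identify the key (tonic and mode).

ii7 is given as A-C-E-G — a minor seventh chord with root A.
Counting down one scale step from A places the tonic on G; a minor seventh chord on degree 2 is diatonic only in major.

G major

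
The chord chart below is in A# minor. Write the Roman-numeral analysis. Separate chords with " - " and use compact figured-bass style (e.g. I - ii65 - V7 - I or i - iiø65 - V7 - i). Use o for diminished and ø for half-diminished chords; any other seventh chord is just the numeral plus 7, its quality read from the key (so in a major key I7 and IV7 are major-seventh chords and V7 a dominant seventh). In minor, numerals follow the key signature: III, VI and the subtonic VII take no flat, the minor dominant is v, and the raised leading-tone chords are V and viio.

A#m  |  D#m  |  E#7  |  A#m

A#m: root A# is the tonic; minor triad there is i.
D#m: root D# is the subdominant; minor triad there is iv.
E#7: root E# is the dominant; dominant seventh chord there is V7.
A#m: minor triad on A# = scale degree 1 → i.

i - iv - V7 - i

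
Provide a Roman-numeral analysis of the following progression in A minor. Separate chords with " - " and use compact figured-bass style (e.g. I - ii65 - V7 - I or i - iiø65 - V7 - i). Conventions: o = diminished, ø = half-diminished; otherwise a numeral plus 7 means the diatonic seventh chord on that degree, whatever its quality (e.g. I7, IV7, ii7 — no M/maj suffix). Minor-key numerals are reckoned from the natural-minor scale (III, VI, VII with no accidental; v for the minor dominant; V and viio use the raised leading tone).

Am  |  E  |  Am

i - V - i

Am: root A is the tonic; minor triad there is i.
E: major triad on E = scale degree 5 → V.
Am: root A is the tonic; minor triad there is i.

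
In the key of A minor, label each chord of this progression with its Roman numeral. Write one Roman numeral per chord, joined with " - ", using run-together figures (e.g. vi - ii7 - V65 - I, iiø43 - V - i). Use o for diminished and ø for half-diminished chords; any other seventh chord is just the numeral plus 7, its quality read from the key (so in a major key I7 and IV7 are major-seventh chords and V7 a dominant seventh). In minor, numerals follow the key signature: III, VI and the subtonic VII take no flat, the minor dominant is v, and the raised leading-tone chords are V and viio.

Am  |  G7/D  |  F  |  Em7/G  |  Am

Am has root A, degree 1 in A minor, so i.
G7/D: dominant seventh chord on G = scale degree 7 → VII43.
F has root F, degree 6 in A minor, so VI.
Em7/G: minor seventh chord on E = scale degree 5 → v65.
Am: minor triad on A = scale degree 1 → i.

i - VII43 - VI - v65 - i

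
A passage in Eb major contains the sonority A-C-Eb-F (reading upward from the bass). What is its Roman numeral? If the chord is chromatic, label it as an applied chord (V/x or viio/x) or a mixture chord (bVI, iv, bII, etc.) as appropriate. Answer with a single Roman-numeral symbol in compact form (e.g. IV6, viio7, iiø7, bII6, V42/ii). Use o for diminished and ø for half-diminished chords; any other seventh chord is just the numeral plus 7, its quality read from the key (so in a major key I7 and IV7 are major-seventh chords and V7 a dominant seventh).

V65/V

The pitches F-A-C-Eb form a dominant seventh chord rooted on F.
F is not a diatonic chord root with this quality in Eb major, but it lies a perfect fifth above Bb (V), so the chord functions as an applied dominant of V.
With A in the bass the chord is in first inversion, so the figured bass is 65.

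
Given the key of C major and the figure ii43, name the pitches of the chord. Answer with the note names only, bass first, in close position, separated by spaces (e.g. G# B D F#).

In C major, the supertonic is D, and the diatonic chord built there is a minor seventh chord.
Stacking thirds from D gives D-F-A-C.
The figured bass 43 indicates second inversion, placing the fifth (A) in the bass: A-C-D-F.

A C D F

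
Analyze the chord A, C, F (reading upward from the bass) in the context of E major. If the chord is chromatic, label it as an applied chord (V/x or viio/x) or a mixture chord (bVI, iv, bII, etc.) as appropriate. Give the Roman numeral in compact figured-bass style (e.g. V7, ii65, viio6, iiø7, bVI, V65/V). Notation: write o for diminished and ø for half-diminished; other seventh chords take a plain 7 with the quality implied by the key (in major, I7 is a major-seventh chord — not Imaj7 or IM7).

The pitches F-A-C form a major triad rooted on F.
F is the lowered second degree of E major (diatonic 2 would be F#). This is the Neapolitan sixth — a major triad on the lowered second degree, here in its customary first inversion.
With A in the bass the chord is in first inversion, so the figured bass is 6.

bII6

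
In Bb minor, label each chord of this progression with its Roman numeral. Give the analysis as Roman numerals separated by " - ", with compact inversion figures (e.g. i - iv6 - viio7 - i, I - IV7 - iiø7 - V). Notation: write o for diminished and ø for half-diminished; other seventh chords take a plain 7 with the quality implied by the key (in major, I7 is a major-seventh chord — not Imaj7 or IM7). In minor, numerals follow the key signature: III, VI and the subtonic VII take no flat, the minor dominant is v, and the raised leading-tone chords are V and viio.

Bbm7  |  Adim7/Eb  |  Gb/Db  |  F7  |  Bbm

i7 - viio43 - VI64 - V7 - i

Bbm7: root Bb is the tonic; minor seventh chord there is i7.
Adim7/Eb: root A is the leading tone; fully diminished seventh chord there is viio43.
Gb/Db has root Gb, degree 6 in Bb minor, so VI64.
F7 has root F, degree 5 in Bb minor, so V7.
Bbm: root Bb is the tonic; minor triad there is i.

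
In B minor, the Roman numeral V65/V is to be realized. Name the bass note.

The applied chord V65/V is rooted on C#: C#-E#-G#-B.
The figure 65 means first inversion — the third is in the bass.

E#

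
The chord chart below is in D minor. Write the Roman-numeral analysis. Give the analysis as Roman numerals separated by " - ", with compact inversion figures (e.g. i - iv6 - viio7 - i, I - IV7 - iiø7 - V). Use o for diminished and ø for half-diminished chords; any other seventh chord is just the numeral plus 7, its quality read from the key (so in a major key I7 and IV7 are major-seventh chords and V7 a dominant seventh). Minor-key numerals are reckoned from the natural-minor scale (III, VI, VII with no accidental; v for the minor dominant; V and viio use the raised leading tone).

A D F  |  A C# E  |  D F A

i64 - V - i

A-D-F has root D, degree 1 in D minor, so i64.
A-C#-E has root A, degree 5 in D minor, so V.
D-F-A: minor triad on D = scale degree 1 → i.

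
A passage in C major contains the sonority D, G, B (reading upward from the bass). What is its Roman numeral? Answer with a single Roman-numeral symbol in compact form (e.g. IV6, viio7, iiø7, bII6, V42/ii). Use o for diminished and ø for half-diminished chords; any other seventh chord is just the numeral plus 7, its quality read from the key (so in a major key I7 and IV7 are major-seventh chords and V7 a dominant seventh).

V64

The pitches G-B-D form a major triad rooted on G.
G is scale degree 5 in C major, and a major triad on that degree is written V.
With D in the bass the chord is in second inversion, so the figured bass is 64.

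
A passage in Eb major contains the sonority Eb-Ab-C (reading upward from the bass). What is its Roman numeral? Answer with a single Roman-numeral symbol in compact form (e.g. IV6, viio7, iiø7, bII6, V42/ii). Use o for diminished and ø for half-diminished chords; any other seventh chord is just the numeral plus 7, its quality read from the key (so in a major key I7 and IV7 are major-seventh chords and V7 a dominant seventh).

Stacked in thirds the chord is Ab-C-Eb: a major triad on Ab.
In Eb major, Ab is the subdominant; the diatonic major triad there is IV.
With Eb in the bass the chord is in second inversion, so the figured bass is 64.

IV64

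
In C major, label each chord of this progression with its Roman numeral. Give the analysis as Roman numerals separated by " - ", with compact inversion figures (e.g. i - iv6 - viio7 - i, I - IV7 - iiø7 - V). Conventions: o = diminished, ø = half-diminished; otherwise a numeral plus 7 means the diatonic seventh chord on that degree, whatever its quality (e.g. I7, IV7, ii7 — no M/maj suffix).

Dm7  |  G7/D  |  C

Dm7: root D is the supertonic; minor seventh chord there is ii7.
G7/D: root G is the dominant; dominant seventh chord there is V43.
C: major triad on C = scale degree 1 → I.

ii7 - V43 - I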